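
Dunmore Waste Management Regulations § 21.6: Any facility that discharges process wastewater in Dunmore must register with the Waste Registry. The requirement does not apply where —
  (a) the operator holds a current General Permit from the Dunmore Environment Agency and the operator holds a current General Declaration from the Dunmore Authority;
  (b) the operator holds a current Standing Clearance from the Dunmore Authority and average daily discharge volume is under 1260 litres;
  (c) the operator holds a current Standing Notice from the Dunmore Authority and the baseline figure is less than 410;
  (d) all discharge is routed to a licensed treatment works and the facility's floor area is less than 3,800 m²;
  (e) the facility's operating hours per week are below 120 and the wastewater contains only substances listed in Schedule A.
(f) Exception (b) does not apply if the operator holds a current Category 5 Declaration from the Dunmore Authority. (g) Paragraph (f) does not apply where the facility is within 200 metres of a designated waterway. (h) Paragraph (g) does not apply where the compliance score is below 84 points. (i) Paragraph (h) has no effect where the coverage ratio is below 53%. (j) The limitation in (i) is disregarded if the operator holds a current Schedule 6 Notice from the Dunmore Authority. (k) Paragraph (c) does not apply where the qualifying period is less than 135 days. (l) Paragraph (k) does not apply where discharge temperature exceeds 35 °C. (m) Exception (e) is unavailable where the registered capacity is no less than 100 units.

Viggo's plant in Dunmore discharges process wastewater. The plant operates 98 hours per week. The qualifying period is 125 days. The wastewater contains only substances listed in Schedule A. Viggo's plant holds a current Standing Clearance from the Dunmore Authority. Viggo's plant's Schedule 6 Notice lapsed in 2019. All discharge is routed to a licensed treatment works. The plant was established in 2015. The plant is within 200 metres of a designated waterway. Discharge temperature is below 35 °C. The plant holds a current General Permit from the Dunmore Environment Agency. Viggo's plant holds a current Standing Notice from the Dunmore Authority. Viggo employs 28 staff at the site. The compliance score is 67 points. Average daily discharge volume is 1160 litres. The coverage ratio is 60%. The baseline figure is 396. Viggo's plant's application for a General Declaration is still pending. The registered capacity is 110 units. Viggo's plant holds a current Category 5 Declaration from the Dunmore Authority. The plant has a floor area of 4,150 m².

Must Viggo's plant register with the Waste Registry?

Yes — Viggo's plant must register with the Waste Registry.

Exception (a) does not apply: the General Declaration is not current.
Exception (b) is satisfied on its face — a current Standing Clearance is held; average daily discharge volume is 1160 litres, under the 1260 litres limit. Turning to paragraphs (f)–(j): (f) operates against (b): a current Category 5 Declaration is held. (g) is triggered (the plant is within 200 m of a designated waterway), but is overridden by (h): (h) operates against (g): the compliance score is 67 points, below the 84 points limit. (i), which would lift (h), is not engaged — the coverage ratio is 60%, not below 53%. (b) is therefore removed.
Exception (c)'s conditions are all satisfied: a current Standing Notice is held; the baseline figure is 396, less than the 410 limit. However, paragraphs (k)–(l) must be considered: (k) operates — the qualifying period is 125 days, less than the 135 days limit. (l), which would lift (k), is not triggered — discharge temperature is below 35 °C. So (c) is unavailable.
Exception (d) requires that the facility's floor area is less than 3,800 m²; but the facility's floor area is 4,150 m², not less than 3,800 m², so (d) is unavailable.
Exception (e): the facility's operating hours per week are 98, below the 120 limit; the wastewater is Schedule-A-only — every condition holds. Turning to paragraph (m): (m) is triggered — the registered capacity is 110 units, meeting the 100 units threshold. Exception (e) does not apply.
No exception applies. The general rule governs.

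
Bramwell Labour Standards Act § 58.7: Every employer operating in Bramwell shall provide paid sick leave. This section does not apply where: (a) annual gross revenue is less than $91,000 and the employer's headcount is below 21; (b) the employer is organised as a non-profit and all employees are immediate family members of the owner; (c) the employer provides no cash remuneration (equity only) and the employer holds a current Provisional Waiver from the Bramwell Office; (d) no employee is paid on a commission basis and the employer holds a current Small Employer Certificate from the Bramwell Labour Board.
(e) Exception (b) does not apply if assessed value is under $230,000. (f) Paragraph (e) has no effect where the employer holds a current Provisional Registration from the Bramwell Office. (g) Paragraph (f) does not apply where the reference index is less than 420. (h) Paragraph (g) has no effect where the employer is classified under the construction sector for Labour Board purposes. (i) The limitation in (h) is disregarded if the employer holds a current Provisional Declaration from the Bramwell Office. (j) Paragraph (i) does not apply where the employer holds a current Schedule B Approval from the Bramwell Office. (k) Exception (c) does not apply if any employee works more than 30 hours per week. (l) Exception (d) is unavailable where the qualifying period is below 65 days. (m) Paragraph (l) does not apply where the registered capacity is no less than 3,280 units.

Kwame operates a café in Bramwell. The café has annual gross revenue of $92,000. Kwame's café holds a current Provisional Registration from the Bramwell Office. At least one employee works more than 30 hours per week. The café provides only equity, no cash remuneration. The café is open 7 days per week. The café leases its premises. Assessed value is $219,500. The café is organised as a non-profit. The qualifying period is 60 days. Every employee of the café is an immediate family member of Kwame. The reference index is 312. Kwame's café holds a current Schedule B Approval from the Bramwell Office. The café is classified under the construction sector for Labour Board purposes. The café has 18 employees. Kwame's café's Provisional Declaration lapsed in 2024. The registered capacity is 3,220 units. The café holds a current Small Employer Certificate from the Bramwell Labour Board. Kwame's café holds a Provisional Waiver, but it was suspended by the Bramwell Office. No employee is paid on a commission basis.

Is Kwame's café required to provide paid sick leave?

Exception (a) fails — annual gross revenue is $92,000, not less than $91,000.
Exception (b)'s conditions are all satisfied: the employer is a non-profit; every employee is an immediate family member. As to paragraphs (e)–(j): (e) is engaged (assessed value is $219,500, under the $230,000 limit), but is overridden by (f): (f) applies — a current Provisional Registration is held. (g) would limit (f) — the reference index is 312, less than the 420 limit — but (h) sets (g) aside: (h) operates — the café is classified under the construction sector. (i) is inapplicable (there is no Provisional Declaration in force), so (h) stands. (b) remains available.
Exception (c) does not apply: no current Provisional Waiver is held.
Exception (d): no employee is paid on commission; a current Small Employer Certificate is held — every condition holds. But: (l) applies — the qualifying period is 60 days, below the 65 days limit. (m) is inapplicable (the registered capacity is 3,220 units, short of 3,280 units), so (l) stands. So (d) is unavailable.

No — exception (b) applies; Kwame's café is not required to provide paid sick leave.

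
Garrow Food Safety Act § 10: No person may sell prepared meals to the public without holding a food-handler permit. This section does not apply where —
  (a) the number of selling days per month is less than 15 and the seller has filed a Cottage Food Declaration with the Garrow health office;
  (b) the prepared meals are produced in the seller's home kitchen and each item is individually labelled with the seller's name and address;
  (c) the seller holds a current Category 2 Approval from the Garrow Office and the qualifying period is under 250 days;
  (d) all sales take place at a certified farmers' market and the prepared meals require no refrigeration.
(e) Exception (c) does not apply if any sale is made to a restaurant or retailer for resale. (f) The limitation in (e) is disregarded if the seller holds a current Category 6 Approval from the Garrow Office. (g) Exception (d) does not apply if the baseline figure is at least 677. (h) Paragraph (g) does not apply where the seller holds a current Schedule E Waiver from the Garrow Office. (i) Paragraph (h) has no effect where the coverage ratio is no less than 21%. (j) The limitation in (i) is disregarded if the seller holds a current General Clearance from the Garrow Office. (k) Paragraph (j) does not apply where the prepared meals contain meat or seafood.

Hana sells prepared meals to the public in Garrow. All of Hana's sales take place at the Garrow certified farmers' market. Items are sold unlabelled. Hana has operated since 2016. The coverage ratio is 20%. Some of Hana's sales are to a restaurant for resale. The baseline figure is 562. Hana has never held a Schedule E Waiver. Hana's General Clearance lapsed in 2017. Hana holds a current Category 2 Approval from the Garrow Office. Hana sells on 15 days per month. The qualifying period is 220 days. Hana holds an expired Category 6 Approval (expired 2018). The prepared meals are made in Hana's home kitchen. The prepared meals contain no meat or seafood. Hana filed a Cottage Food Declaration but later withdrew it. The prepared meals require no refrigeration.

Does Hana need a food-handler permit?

No — exception (d) applies; Hana is not required to hold a food-handler permit.

Exception (a) does not apply: the number of selling days per month is 15, not less than 15.
Exception (b) does not apply: items are sold unlabelled.
Exception (c) is satisfied on its face — a current Category 2 Approval is held; the qualifying period is 220 days, under the 250 days limit. Turning to paragraphs (e)–(f): (e) is triggered — some sales are to a restaurant for resale. (f), which would lift (e), is inapplicable — there is no Category 6 Approval in force. Exception (c) does not apply.
Exception (d) is satisfied on its face — all sales are at a certified farmers' market; the prepared meals are shelf-stable. Under paragraphs (g)–(k): (g), which would limit (d), is not engaged: the baseline figure is 562, short of 677. Exception (d) stands.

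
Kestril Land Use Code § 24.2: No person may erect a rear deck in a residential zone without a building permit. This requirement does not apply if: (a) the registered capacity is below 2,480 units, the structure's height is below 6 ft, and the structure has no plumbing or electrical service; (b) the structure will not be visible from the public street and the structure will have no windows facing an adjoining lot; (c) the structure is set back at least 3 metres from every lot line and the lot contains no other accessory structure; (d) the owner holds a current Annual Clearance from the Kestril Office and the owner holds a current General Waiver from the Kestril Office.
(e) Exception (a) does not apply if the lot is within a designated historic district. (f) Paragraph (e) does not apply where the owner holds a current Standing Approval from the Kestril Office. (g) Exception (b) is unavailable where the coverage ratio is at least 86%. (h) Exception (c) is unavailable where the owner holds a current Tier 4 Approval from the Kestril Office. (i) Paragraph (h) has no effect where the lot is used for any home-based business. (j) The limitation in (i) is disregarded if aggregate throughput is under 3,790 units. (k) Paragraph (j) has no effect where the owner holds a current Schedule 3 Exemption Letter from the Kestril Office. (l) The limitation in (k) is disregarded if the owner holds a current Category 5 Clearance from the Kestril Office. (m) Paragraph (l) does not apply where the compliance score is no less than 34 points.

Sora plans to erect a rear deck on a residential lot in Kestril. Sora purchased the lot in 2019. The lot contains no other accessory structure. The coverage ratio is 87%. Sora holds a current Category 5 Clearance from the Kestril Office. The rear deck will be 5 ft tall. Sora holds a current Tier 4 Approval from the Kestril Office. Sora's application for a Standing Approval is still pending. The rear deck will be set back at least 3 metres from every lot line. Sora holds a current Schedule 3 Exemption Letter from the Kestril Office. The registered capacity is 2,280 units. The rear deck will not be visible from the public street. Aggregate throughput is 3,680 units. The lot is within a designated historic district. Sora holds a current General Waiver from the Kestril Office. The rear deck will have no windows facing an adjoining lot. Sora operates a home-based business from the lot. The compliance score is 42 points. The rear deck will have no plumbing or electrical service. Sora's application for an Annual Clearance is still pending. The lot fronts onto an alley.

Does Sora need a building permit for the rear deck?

No — exception (c) applies; Sora does not need a building permit.

Exception (a)'s conditions are all satisfied: the registered capacity is 2,280 units, below the 2,480 units limit; the structure's height is 5 ft, below the 6 ft limit; there is no plumbing or electrical service. Turning to paragraphs (e)–(f): (e) operates — the lot is in a historic district. (f) is inapplicable (the Standing Approval is not current), so (e) stands. Exception (a) does not apply.
Exception (b) is satisfied on its face — the structure will not be visible from the street; no windows face an adjoining lot. But: (g) operates against (b): the coverage ratio is 87%, meeting the 86% threshold. So (b) is unavailable.
Exception (c)'s conditions are all satisfied: the setback is at least 3 m on every side; the lot has no other accessory structure. Under paragraphs (h)–(m): (h) would limit (c) — a current Tier 4 Approval is held — but (i) sets (h) aside: (i) operates against (h): a home-based business operates on the lot. (j) is engaged (aggregate throughput is 3,680 units, under the 3,790 units limit), but is itself disapplied by (k): (k) is triggered — a current Schedule 3 Exemption Letter is held. (l) operates (a current Category 5 Clearance is held), but yields to (m): (m) operates against (l): the compliance score is 42 points, meeting the 34 points threshold. Exception (c) stands.
Exception (d) requires that the owner holds a current Annual Clearance from the Kestril Office; but the Annual Clearance is not current, so (d) is unavailable.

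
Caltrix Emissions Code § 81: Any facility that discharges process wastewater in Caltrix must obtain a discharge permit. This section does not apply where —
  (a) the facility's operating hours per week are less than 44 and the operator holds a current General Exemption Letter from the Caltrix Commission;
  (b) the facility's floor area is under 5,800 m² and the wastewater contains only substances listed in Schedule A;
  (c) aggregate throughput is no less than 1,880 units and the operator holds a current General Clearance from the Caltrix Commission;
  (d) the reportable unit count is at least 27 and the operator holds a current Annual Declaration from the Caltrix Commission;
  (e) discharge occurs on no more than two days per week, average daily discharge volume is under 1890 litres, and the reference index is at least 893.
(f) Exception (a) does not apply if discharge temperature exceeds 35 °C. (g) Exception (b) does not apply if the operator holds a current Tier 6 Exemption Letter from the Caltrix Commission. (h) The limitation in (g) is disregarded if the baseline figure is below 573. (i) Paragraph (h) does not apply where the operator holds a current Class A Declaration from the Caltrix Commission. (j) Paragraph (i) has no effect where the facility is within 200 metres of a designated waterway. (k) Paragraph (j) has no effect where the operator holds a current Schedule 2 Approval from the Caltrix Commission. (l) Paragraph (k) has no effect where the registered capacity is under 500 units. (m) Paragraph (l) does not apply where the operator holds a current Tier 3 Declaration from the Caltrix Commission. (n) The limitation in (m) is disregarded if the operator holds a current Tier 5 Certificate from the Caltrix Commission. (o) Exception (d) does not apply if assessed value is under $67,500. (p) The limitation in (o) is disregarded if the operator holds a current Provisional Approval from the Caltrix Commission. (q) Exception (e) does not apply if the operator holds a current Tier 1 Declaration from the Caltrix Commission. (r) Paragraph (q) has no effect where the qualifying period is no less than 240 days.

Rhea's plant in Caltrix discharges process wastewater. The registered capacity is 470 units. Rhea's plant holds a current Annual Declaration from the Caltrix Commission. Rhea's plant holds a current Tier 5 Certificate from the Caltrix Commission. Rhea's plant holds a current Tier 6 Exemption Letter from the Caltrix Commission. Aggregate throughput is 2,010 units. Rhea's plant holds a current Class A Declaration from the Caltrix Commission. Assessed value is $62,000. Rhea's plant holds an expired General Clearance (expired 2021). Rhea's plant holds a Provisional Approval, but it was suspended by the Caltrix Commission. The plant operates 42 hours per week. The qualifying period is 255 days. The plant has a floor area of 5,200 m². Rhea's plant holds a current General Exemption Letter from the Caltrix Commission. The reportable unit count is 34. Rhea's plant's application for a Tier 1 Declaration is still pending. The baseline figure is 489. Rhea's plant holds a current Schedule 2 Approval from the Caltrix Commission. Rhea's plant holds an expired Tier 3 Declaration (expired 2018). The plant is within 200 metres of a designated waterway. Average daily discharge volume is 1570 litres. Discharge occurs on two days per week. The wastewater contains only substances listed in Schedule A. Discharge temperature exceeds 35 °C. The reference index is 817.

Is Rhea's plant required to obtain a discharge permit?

No — exception (b) applies; Rhea's plant is not required to obtain a discharge permit.

Exception (a)'s conditions are all satisfied: the facility's operating hours per week are 42, less than the 44 limit; a current General Exemption Letter is held. But: (f) applies — discharge temperature exceeds 35 °C. So (a) is unavailable.
Exception (b): the facility's floor area is 5,200 m², under the 5,800 m² limit; the wastewater is Schedule-A-only — every condition holds. Applying paragraphs (g)–(n): (g) would limit (b) — a current Tier 6 Exemption Letter is held — but (h) sets (g) aside: (h) operates against (g): the baseline figure is 489, below the 573 limit. (i) is triggered (a current Class A Declaration is held), but is displaced by (j): (j) operates against (i): the plant is within 200 m of a designated waterway. (k) would limit (j) — a current Schedule 2 Approval is held — but (l) sets (k) aside: (l) is triggered — the registered capacity is 470 units, under the 500 units limit. (m) is not triggered (no current Tier 3 Declaration is held), so (l) stands. So (b) applies.
Exception (c) fails — there is no General Clearance in force.
Exception (d)'s conditions are all satisfied: the reportable unit count is 34, meeting the 27 threshold; a current Annual Declaration is held. But applying paragraphs (o)–(p): (o) is engaged — assessed value is $62,000, under the $67,500 limit. (p) is inapplicable (no current Provisional Approval is held), so (o) stands. (d) is therefore removed.
Exception (e) fails — the reference index is 817, short of 893.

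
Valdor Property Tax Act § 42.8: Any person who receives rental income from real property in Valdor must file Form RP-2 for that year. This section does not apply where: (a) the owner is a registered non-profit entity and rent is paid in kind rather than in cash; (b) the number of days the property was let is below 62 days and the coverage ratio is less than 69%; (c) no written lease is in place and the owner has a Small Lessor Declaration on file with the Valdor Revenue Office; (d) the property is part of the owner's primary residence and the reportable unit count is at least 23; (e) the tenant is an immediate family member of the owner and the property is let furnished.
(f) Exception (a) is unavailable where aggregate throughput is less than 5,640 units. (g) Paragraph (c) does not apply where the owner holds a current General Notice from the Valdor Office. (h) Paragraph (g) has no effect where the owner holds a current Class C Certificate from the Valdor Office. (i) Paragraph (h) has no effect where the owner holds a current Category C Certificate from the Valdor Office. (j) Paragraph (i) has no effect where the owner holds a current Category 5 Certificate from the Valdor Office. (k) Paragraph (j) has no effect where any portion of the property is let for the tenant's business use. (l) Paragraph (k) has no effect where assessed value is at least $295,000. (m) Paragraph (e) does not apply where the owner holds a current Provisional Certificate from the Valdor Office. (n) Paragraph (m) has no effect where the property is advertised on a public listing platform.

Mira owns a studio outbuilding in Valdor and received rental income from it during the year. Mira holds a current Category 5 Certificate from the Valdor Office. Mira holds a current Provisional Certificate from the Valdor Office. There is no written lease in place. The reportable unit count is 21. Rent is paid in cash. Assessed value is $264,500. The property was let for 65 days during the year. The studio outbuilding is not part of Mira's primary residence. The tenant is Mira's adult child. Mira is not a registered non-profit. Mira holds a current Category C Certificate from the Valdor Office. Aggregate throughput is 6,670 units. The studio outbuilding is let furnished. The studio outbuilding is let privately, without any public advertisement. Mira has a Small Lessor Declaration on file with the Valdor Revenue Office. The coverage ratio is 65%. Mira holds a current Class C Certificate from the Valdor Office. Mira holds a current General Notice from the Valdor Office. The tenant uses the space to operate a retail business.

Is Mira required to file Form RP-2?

Exception (a) does not apply: Mira is not a registered non-profit.
Exception (b) requires that the number of days the property was let is below 62 days; but the number of days the property was let is 65 days, not below 62 days, so (b) is unavailable.
All of (c)'s requirements are met (there is no written lease; a Small Lessor Declaration is on file). However, paragraphs (g)–(l) must be considered: (g) operates against (c): a current General Notice is held. (h) applies (a current Class C Certificate is held), but yields to (i): (i) applies — a current Category C Certificate is held. (j) would limit (i) — a current Category 5 Certificate is held — but (k) sets (j) aside: (k) is triggered — the space is let for business use. (l), which would lift (k), is not engaged — assessed value is $264,500, short of $295,000. So (c) is unavailable.
Exception (d) does not apply: the studio outbuilding is not part of the primary residence.
All of (e)'s requirements are met (the tenant is an immediate family member; the property is let furnished). But applying paragraphs (m)–(n): (m) operates against (e): a current Provisional Certificate is held. (n), which would lift (m), is not engaged — the property is let privately without advertisement. So (e) is unavailable.
Every exception is unavailable, so the rule governs.

Yes — Mira must file Form RP-2.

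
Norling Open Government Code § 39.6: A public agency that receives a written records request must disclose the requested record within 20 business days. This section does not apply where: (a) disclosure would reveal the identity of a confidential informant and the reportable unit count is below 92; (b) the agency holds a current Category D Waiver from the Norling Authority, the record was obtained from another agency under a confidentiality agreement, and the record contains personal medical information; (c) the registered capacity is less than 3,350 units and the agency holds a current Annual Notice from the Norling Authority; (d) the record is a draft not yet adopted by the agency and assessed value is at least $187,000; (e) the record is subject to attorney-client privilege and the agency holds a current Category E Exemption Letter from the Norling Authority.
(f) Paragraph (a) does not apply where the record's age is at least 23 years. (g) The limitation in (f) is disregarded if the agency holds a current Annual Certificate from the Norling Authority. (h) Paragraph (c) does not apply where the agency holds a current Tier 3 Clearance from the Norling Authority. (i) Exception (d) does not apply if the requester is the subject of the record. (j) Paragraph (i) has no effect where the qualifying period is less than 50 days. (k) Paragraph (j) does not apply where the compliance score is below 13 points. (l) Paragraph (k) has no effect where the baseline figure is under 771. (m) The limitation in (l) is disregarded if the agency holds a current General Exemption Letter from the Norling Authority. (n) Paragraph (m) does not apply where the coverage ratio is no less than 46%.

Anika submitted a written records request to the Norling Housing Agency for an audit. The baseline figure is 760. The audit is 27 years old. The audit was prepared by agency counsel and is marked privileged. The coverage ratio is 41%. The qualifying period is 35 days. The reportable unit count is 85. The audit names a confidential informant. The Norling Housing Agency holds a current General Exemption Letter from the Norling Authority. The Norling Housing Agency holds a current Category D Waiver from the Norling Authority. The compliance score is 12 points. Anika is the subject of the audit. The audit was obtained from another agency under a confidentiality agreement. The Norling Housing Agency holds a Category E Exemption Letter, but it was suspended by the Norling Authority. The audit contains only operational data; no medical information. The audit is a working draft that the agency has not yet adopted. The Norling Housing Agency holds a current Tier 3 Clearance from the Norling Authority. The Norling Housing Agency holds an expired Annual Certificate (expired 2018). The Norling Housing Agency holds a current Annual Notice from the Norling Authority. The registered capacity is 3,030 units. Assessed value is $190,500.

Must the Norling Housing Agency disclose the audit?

Yes — the Norling Housing Agency must disclose the audit.

Exception (a): the audit names a confidential informant; the reportable unit count is 85, below the 92 limit — every condition holds. Turning to paragraphs (f)–(g): (f) is engaged — the record's age is 27 years, meeting the 23 years threshold. (g) is not triggered (there is no Annual Certificate in force), so (f) stands. So (a) is unavailable.
Exception (b) does not apply: the audit contains only operational data.
Exception (c) is satisfied on its face — the registered capacity is 3,030 units, less than the 3,350 units limit; a current Annual Notice is held. However, paragraph (h) must be considered: (h) operates against (c): a current Tier 3 Clearance is held. Exception (c) does not apply.
Exception (d) is satisfied on its face — the audit is an unadopted draft; assessed value is $190,500, meeting the $187,000 threshold. Turning to paragraphs (i)–(n): (i) operates against (d): Anika is the subject of the audit. (j) is triggered (the qualifying period is 35 days, less than the 50 days limit), but is itself disapplied by (k): (k) is engaged — the compliance score is 12 points, below the 13 points limit. (l) would limit (k) — the baseline figure is 760, under the 771 limit — but (m) sets (l) aside: (m) is engaged — a current General Exemption Letter is held. (n) is not engaged (the coverage ratio is 41%, short of 46%), so (m) stands. So (d) is unavailable.
Exception (e) does not apply: there is no Category E Exemption Letter in force.
No exception applies. The general rule governs.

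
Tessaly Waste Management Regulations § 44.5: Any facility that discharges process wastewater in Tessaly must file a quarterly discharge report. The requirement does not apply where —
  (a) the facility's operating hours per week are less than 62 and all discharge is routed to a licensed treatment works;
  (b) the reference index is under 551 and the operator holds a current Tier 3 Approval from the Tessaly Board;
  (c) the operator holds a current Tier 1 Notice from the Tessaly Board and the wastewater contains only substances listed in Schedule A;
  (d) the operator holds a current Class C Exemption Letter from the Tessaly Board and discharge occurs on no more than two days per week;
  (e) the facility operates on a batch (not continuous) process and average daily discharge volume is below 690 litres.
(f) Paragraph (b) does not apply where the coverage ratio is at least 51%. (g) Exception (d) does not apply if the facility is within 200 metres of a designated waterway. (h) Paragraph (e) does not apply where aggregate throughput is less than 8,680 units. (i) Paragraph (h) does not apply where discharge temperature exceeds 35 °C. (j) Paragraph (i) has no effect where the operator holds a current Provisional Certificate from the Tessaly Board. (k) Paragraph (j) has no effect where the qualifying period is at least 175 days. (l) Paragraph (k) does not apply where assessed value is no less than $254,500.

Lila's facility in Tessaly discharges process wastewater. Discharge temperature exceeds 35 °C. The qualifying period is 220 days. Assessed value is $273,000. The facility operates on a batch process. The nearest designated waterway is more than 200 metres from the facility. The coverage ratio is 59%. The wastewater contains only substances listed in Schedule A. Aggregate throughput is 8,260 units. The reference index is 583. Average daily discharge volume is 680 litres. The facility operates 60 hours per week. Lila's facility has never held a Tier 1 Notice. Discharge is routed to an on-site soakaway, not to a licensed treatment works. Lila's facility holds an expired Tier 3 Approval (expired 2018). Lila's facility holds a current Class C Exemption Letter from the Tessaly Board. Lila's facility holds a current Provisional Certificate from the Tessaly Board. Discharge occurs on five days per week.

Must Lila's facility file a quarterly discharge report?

Exception (a) fails — discharge is not routed to a licensed treatment works.
Exception (b) fails — the reference index is 583, not under 551.
Exception (c) fails — the Tier 1 Notice is not current.
Exception (d) requires that discharge occurs on no more than two days per week; but discharge occurs on five days per week, so (d) is unavailable.
Exception (e)'s conditions are all satisfied: the facility operates on a batch process; average daily discharge volume is 680 litres, below the 690 litres limit. But applying paragraphs (h)–(l): (h) operates against (e): aggregate throughput is 8,260 units, less than the 8,680 units limit. (i) would limit (h) — discharge temperature exceeds 35 °C — but (j) sets (i) aside: (j) operates against (i): a current Provisional Certificate is held. (k) would limit (j) — the qualifying period is 220 days, meeting the 175 days threshold — but (l) sets (k) aside: (l) operates against (k): assessed value is $273,000, meeting the $254,500 threshold. (e) is therefore removed.
None of the exceptions is available; § 44.5 applies in full.

Yes — Lila's facility must file a quarterly discharge report.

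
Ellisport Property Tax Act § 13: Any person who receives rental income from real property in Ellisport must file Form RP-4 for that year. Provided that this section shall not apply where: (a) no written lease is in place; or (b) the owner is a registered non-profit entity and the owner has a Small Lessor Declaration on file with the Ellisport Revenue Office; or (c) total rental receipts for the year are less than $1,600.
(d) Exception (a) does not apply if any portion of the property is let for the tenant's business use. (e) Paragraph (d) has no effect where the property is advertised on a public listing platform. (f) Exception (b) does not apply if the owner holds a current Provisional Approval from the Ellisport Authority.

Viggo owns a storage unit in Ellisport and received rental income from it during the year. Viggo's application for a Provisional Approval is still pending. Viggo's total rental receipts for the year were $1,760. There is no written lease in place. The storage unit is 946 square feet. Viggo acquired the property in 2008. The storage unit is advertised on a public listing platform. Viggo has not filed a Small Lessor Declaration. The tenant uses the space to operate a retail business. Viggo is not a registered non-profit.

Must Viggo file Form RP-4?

Exception (a)'s conditions are all satisfied: there is no written lease. As to paragraphs (d)–(e): (d) is engaged (the space is let for business use), but is itself disapplied by (e): (e) operates against (d): the property is publicly advertised. So (a) applies.
Exception (b) fails — Viggo is not a registered non-profit.
Exception (c) fails — total rental receipts for the year are $1,760, not less than $1,600.

No — exception (a) applies; Viggo is not required to file Form RP-4.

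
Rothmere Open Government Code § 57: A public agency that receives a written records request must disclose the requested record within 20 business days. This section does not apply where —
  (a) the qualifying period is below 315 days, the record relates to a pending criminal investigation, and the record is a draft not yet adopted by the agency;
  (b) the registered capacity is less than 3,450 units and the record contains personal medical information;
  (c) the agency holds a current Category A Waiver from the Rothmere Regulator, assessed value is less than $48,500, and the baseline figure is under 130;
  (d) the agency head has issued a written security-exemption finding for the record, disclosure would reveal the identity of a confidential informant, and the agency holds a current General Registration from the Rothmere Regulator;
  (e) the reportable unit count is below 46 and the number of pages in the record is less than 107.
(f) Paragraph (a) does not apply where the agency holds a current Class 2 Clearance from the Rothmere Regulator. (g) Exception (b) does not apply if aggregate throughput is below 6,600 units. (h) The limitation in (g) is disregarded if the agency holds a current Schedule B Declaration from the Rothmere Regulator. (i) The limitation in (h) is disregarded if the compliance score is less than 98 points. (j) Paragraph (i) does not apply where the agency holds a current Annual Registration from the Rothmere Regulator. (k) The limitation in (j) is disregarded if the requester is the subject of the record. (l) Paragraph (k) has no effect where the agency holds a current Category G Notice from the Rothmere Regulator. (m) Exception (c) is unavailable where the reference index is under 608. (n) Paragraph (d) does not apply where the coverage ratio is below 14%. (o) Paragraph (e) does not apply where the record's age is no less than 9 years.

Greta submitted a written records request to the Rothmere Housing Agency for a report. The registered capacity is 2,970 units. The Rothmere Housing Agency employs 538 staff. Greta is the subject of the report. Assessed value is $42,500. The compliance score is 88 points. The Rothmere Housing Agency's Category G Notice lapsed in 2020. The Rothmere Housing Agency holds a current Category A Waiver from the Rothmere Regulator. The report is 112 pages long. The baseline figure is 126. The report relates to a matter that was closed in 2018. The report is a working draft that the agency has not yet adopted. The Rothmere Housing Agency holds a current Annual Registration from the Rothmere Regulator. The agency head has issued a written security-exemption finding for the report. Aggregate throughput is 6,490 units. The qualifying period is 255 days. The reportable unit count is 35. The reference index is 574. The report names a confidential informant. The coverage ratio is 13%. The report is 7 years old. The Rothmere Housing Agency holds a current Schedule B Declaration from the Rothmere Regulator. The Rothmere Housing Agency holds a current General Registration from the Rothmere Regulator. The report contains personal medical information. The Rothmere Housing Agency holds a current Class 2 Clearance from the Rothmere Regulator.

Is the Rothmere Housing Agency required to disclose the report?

Yes — the Rothmere Housing Agency must disclose the report.

Exception (a) requires that the record relates to a pending criminal investigation; but the report relates to a closed matter, so (a) is unavailable.
Exception (b): the registered capacity is 2,970 units, less than the 3,450 units limit; the report contains personal medical information — every condition holds. Turning to paragraphs (g)–(l): (g) operates — aggregate throughput is 6,490 units, below the 6,600 units limit. (h) is triggered (a current Schedule B Declaration is held), but is overridden by (i): (i) is triggered — the compliance score is 88 points, less than the 98 points limit. (j) would limit (i) — a current Annual Registration is held — but (k) sets (j) aside: (k) operates against (j): Greta is the subject of the report. (l), which would lift (k), does not operate here — no current Category G Notice is held. Exception (b) does not apply.
Exception (c): a current Category A Waiver is held; assessed value is $42,500, less than the $48,500 limit; the baseline figure is 126, under the 130 limit — every condition holds. However, paragraph (m) must be considered: (m) operates against (c): the reference index is 574, under the 608 limit. Exception (c) does not apply.
All of (d)'s requirements are met (a written security-exemption finding has been issued; the report names a confidential informant; a current General Registration is held). However, paragraph (n) must be considered: (n) is triggered — the coverage ratio is 13%, below the 14% limit. (d) is therefore removed.
Exception (e) requires that the number of pages in the record is less than 107; but the number of pages in the record is 112, not less than 107, so (e) is unavailable.
None of the exceptions is available; § 57 applies in full.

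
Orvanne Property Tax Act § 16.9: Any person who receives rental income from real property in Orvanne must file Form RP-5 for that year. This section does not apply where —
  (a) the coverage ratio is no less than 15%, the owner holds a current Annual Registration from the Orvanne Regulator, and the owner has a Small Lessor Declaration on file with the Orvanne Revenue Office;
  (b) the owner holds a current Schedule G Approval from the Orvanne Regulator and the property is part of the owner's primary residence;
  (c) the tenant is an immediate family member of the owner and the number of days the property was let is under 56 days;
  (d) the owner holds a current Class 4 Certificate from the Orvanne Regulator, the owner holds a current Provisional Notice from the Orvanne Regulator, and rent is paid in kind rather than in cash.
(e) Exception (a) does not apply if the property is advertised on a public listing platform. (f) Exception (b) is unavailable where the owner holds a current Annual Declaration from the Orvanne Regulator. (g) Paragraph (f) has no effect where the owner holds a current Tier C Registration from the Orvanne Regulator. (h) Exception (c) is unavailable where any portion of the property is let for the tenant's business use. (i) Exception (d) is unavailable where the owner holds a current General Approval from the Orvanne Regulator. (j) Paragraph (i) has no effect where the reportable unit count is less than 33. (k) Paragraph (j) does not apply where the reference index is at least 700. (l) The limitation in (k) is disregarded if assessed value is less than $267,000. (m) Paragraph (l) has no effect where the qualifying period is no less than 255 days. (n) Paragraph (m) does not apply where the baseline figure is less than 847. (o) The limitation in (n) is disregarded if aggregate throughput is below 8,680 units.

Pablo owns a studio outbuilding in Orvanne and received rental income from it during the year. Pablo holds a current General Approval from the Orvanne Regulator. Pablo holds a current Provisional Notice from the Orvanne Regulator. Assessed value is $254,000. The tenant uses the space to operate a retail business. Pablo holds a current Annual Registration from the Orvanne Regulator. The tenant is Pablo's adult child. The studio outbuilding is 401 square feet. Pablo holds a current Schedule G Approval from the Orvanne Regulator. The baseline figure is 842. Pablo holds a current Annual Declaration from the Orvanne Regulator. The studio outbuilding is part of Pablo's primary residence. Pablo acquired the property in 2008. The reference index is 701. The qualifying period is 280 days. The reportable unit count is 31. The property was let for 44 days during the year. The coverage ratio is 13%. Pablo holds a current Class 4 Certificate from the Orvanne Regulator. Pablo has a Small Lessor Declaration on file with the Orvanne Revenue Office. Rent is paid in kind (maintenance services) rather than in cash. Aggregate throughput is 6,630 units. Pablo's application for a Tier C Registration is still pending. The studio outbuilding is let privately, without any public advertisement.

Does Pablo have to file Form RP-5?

Exception (a) requires that the coverage ratio is no less than 15%; but the coverage ratio is 13%, short of 15%, so (a) is unavailable.
Exception (b)'s conditions are all satisfied: a current Schedule G Approval is held; the studio outbuilding is part of the primary residence. But applying paragraphs (f)–(g): (f) operates against (b): a current Annual Declaration is held. (g) is inapplicable (no current Tier C Registration is held), so (f) stands. (b) is therefore removed.
All of (c)'s requirements are met (the tenant is an immediate family member; the number of days the property was let is 44 days, under the 56 days limit). However, paragraph (h) must be considered: (h) is engaged — the space is let for business use. So (c) is unavailable.
Exception (d)'s conditions are all satisfied: a current Class 4 Certificate is held; a current Provisional Notice is held; rent is paid in kind. But applying paragraphs (i)–(o): (i) is triggered — a current General Approval is held. (j) is triggered (the reportable unit count is 31, less than the 33 limit), but is set aside by (k): (k) is triggered — the reference index is 701, meeting the 700 threshold. (l) applies (assessed value is $254,000, less than the $267,000 limit), but is overridden by (m): (m) operates against (l): the qualifying period is 280 days, meeting the 255 days threshold. (n) is triggered (the baseline figure is 842, less than the 847 limit), but is displaced by (o): (o) is triggered — aggregate throughput is 6,630 units, below the 8,680 units limit. So (d) is unavailable.
No exception is made out. Pablo falls within the general rule.

Yes — Pablo must file Form RP-5.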